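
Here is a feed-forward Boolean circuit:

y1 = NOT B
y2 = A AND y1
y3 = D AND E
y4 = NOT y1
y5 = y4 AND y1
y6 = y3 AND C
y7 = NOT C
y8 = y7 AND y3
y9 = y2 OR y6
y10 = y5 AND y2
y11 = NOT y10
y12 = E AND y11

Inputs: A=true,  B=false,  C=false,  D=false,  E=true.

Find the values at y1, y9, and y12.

y1 = true; y9 = true; y12 = true

y1 = NOT B = NOT false = true
y2 = A AND y1 = true AND true = true
y3 = D AND E = false AND true = false
y4 = NOT y1 = NOT true = false
y5 = y4 AND y1 = false AND true = false
y6 = y3 AND C = false AND false = false
y9 = y2 OR y6 = true OR false = true
y10 = y5 AND y2 = false AND true = false
y11 = NOT y10 = NOT false = true
y12 = E AND y11 = true AND true = true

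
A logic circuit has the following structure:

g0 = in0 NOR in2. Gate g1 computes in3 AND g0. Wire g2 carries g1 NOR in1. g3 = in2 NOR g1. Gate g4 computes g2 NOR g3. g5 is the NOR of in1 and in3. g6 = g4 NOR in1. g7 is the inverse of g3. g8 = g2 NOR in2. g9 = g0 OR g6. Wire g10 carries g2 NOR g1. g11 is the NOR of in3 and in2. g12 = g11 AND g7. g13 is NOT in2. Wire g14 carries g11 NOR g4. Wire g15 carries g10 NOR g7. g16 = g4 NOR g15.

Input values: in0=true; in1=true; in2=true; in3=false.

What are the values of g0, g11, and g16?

g0 = false; g11 = false; g16 = false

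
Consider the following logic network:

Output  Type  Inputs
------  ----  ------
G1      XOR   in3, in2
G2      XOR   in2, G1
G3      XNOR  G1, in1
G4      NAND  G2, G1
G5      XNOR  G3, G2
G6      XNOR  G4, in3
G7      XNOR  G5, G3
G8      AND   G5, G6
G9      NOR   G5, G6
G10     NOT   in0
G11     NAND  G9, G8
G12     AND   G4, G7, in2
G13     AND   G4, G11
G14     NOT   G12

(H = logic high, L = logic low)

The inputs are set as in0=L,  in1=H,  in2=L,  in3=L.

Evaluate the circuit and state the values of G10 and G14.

G1 = in3 XOR in2 = L XOR L = L
G2 = in2 XOR G1 = L XOR L = L
G3 = G1 XNOR in1 = L XNOR H = L
G4 = G2 NAND G1 = L NAND L = H
G5 = G3 XNOR G2 = L XNOR L = H
G7 = G5 XNOR G3 = H XNOR L = L
G10 = NOT in0 = NOT L = H
G12 = G4 AND G7 AND in2 = H AND L AND L = L
G14 = NOT G12 = NOT L = H

G10 = H, G14 = H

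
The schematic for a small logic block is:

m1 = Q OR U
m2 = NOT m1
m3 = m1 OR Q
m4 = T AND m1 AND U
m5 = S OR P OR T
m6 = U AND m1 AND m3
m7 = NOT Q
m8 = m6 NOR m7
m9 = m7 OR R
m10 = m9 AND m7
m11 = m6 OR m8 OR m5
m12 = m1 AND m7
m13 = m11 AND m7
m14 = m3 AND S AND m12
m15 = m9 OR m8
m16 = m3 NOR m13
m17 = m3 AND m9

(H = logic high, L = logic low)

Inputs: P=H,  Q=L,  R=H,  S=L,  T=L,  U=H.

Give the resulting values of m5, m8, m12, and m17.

m1 = Q OR U = L OR H = H
m3 = m1 OR Q = H OR L = H
m5 = S OR P OR T = L OR H OR L = H
m6 = U AND m1 AND m3 = H AND H AND H = H
m7 = NOT Q = NOT L = H
m8 = m6 NOR m7 = H NOR H = L
m9 = m7 OR R = H OR H = H
m12 = m1 AND m7 = H AND H = H
m17 = m3 AND m9 = H AND H = H

m5 = H, m8 = L, m12 = H, m17 = H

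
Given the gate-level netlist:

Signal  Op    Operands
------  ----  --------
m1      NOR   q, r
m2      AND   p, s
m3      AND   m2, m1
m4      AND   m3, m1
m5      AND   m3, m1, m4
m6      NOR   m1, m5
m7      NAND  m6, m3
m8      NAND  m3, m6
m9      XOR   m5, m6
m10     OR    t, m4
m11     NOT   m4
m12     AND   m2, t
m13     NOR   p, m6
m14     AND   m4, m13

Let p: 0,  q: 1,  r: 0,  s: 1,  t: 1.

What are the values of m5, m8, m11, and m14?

m1 = q NOR r = 1 NOR 0 = 0
m2 = p AND s = 0 AND 1 = 0
m3 = m2 AND m1 = 0 AND 0 = 0
m4 = m3 AND m1 = 0 AND 0 = 0
m5 = m3 AND m1 AND m4 = 0 AND 0 AND 0 = 0
m6 = m1 NOR m5 = 0 NOR 0 = 1
m8 = m3 NAND m6 = 0 NAND 1 = 1
m11 = NOT m4 = NOT 0 = 1
m13 = p NOR m6 = 0 NOR 1 = 0
m14 = m4 AND m13 = 0 AND 0 = 0

m5 = 0; m8 = 1; m11 = 1; m14 = 0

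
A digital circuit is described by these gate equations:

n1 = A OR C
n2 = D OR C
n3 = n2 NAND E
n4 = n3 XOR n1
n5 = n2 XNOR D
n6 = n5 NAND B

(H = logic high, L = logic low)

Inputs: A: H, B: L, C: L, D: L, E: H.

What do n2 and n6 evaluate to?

n2 = D OR C = L OR L = L
n5 = n2 XNOR D = L XNOR L = H
n6 = n5 NAND B = H NAND L = H

n2 = L  n6 = H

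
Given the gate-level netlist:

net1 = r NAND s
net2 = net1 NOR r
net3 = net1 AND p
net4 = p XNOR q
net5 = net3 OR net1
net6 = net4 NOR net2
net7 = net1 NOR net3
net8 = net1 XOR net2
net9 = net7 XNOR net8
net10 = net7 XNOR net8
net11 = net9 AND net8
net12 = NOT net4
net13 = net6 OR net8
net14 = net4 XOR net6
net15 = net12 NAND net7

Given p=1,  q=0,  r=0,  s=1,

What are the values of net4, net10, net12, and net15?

net4 = 0, net10 = 0, net12 = 1, net15 = 1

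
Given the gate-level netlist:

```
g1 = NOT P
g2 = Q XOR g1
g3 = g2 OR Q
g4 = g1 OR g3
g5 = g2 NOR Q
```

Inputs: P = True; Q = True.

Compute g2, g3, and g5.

g2 = True  g3 = True  g5 = False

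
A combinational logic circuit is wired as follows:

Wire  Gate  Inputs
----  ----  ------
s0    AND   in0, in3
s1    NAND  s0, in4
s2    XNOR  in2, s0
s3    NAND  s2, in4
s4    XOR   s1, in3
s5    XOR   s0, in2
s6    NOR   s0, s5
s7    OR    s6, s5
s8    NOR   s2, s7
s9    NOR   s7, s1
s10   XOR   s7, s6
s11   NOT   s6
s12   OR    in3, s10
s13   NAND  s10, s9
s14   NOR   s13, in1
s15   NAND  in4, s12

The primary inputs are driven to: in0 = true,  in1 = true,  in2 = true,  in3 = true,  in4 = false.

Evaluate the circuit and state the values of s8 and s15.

s8 = false, s15 = true

s0 = in0 AND in3 = true AND true = true
s2 = in2 XNOR s0 = true XNOR true = true
s5 = s0 XOR in2 = true XOR true = false
s6 = s0 NOR s5 = true NOR false = false
s7 = s6 OR s5 = false OR false = false
s8 = s2 NOR s7 = true NOR false = false
s10 = s7 XOR s6 = false XOR false = false
s12 = in3 OR s10 = true OR false = true
s15 = in4 NAND s12 = false NAND true = true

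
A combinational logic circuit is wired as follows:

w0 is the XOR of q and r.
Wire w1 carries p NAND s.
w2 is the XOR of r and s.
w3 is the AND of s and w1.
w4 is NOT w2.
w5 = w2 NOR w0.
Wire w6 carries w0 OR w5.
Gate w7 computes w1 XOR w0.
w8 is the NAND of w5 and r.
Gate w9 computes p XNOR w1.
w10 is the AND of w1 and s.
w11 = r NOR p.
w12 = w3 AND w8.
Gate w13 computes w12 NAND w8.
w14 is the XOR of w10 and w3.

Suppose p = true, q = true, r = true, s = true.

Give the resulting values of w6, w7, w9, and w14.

w6 = true, w7 = false, w9 = false, w14 = false

w0 = q XOR r = true XOR true = false
w1 = p NAND s = true NAND true = false
w2 = r XOR s = true XOR true = false
w3 = s AND w1 = true AND false = false
w5 = w2 NOR w0 = false NOR false = true
w6 = w0 OR w5 = false OR true = true
w7 = w1 XOR w0 = false XOR false = false
w9 = p XNOR w1 = true XNOR false = false
w10 = w1 AND s = false AND true = false
w14 = w10 XOR w3 = false XOR false = false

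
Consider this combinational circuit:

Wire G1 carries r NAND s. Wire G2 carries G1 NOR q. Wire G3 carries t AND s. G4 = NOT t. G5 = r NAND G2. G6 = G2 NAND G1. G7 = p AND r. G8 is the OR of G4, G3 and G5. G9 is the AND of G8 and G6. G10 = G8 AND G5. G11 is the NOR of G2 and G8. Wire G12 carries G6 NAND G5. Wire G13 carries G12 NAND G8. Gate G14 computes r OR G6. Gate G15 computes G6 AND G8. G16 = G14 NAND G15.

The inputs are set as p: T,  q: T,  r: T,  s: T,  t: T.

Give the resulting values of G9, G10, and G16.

G9 = T  G10 = T  G16 = F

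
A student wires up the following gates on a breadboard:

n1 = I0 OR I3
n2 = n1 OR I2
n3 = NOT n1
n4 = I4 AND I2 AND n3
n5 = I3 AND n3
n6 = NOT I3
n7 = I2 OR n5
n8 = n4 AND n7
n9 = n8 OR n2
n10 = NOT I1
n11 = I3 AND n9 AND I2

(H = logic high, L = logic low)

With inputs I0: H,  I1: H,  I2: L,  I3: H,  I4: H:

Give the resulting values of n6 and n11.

n6 = L; n11 = L

n1 = I0 OR I3 = H OR H = H
n2 = n1 OR I2 = H OR L = H
n3 = NOT n1 = NOT H = L
n4 = I4 AND I2 AND n3 = H AND L AND L = L
n5 = I3 AND n3 = H AND L = L
n6 = NOT I3 = NOT H = L
n7 = I2 OR n5 = L OR L = L
n8 = n4 AND n7 = L AND L = L
n9 = n8 OR n2 = L OR H = H
n11 = I3 AND n9 AND I2 = H AND H AND L = L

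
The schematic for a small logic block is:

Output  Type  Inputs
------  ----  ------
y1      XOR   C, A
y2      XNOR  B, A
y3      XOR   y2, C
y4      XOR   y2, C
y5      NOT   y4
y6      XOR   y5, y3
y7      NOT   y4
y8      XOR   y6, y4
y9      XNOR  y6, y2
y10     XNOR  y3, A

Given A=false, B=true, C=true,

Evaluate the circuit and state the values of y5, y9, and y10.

y5 = false; y9 = false; y10 = false

y2 = B XNOR A = true XNOR false = false
y3 = y2 XOR C = false XOR true = true
y4 = y2 XOR C = false XOR true = true
y5 = NOT y4 = NOT true = false
y6 = y5 XOR y3 = false XOR true = true
y9 = y6 XNOR y2 = true XNOR false = false
y10 = y3 XNOR A = true XNOR false = false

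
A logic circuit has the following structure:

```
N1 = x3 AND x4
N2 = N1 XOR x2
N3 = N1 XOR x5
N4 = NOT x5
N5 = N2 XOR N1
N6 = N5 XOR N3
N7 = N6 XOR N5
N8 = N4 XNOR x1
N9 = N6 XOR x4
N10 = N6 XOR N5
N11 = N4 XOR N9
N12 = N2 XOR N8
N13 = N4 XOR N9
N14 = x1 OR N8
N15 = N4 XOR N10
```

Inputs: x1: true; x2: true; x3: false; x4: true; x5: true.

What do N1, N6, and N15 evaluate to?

N1 = false  N6 = false  N15 = true

N1 = x3 AND x4 = false AND true = false
N2 = N1 XOR x2 = false XOR true = true
N3 = N1 XOR x5 = false XOR true = true
N4 = NOT x5 = NOT true = false
N5 = N2 XOR N1 = true XOR false = true
N6 = N5 XOR N3 = true XOR true = false
N10 = N6 XOR N5 = false XOR true = true
N15 = N4 XOR N10 = false XOR true = true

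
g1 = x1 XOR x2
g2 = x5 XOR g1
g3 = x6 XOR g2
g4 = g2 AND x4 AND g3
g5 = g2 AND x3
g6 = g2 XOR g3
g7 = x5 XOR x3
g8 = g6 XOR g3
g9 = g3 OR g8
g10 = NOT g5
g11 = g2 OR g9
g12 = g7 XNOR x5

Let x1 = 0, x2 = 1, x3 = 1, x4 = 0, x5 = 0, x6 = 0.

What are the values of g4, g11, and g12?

g4 = 0; g11 = 1; g12 = 0

g1 = x1 XOR x2 = 0 XOR 1 = 1
g2 = x5 XOR g1 = 0 XOR 1 = 1
g3 = x6 XOR g2 = 0 XOR 1 = 1
g4 = g2 AND x4 AND g3 = 1 AND 0 AND 1 = 0
g6 = g2 XOR g3 = 1 XOR 1 = 0
g7 = x5 XOR x3 = 0 XOR 1 = 1
g8 = g6 XOR g3 = 0 XOR 1 = 1
g9 = g3 OR g8 = 1 OR 1 = 1
g11 = g2 OR g9 = 1 OR 1 = 1
g12 = g7 XNOR x5 = 1 XNOR 0 = 0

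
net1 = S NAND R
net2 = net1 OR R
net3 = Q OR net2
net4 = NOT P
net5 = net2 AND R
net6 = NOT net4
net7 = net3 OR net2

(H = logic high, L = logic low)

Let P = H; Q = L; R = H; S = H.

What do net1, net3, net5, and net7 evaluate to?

net1 = L, net3 = H, net5 = H, net7 = H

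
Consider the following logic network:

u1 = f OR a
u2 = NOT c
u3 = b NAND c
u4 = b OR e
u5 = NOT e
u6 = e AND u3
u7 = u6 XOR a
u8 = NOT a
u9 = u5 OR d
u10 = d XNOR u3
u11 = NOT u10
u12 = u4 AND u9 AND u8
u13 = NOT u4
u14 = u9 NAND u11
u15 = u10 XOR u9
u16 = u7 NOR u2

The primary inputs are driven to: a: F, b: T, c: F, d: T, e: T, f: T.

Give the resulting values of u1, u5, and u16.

u1 = f OR a = T OR F = T
u2 = NOT c = NOT F = T
u3 = b NAND c = T NAND F = T
u5 = NOT e = NOT T = F
u6 = e AND u3 = T AND T = T
u7 = u6 XOR a = T XOR F = T
u16 = u7 NOR u2 = T NOR T = F

u1 = T  u5 = F  u16 = F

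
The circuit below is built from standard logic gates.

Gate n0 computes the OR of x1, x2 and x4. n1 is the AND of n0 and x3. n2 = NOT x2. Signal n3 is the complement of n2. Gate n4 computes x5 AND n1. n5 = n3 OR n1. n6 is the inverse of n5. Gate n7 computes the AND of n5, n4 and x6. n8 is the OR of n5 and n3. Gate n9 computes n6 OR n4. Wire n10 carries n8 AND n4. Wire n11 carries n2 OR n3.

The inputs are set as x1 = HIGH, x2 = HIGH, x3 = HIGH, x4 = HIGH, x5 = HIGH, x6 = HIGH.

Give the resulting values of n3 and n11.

n3 = HIGH, n11 = HIGH

n2 = NOT x2 = NOT HIGH = LOW
n3 = NOT n2 = NOT LOW = HIGH
n11 = n2 OR n3 = LOW OR HIGH = HIGH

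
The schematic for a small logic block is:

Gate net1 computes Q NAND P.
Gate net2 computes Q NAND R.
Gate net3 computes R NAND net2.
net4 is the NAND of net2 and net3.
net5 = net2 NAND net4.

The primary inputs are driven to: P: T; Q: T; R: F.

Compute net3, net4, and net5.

net3 = T, net4 = F, net5 = T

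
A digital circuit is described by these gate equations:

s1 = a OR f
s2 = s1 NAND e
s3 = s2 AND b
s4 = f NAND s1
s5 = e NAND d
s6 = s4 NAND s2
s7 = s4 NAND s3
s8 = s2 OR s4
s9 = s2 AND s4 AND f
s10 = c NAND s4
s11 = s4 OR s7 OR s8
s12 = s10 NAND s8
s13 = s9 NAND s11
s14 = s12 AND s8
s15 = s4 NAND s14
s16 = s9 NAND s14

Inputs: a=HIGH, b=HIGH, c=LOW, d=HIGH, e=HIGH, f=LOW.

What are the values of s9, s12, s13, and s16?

s1 = a OR f = HIGH OR LOW = HIGH
s2 = s1 NAND e = HIGH NAND HIGH = LOW
s3 = s2 AND b = LOW AND HIGH = LOW
s4 = f NAND s1 = LOW NAND HIGH = HIGH
s7 = s4 NAND s3 = HIGH NAND LOW = HIGH
s8 = s2 OR s4 = LOW OR HIGH = HIGH
s9 = s2 AND s4 AND f = LOW AND HIGH AND LOW = LOW
s10 = c NAND s4 = LOW NAND HIGH = HIGH
s11 = s4 OR s7 OR s8 = HIGH OR HIGH OR HIGH = HIGH
s12 = s10 NAND s8 = HIGH NAND HIGH = LOW
s13 = s9 NAND s11 = LOW NAND HIGH = HIGH
s14 = s12 AND s8 = LOW AND HIGH = LOW
s16 = s9 NAND s14 = LOW NAND LOW = HIGH

s9 = LOW, s12 = LOW, s13 = HIGH, s16 = HIGH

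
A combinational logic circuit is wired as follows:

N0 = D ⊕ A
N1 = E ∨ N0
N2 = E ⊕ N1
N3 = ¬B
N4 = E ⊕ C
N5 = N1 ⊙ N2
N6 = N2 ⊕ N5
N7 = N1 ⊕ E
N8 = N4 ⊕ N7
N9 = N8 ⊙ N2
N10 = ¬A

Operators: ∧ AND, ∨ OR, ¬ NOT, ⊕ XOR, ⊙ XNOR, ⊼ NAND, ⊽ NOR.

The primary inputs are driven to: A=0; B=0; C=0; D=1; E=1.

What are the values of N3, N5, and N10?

N0 = D XOR A = 1 XOR 0 = 1
N1 = E OR N0 = 1 OR 1 = 1
N2 = E XOR N1 = 1 XOR 1 = 0
N3 = NOT B = NOT 0 = 1
N5 = N1 XNOR N2 = 1 XNOR 0 = 0
N10 = NOT A = NOT 0 = 1

N3 = 1, N5 = 0, N10 = 1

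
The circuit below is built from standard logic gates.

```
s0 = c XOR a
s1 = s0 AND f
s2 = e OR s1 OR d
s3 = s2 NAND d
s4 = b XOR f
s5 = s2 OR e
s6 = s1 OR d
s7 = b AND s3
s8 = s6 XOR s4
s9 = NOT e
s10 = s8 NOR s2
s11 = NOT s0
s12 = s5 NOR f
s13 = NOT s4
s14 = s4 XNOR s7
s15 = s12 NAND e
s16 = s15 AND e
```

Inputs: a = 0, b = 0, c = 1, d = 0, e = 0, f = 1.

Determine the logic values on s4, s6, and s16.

s4 = 1, s6 = 1, s16 = 0

s0 = c XOR a = 1 XOR 0 = 1
s1 = s0 AND f = 1 AND 1 = 1
s2 = e OR s1 OR d = 0 OR 1 OR 0 = 1
s4 = b XOR f = 0 XOR 1 = 1
s5 = s2 OR e = 1 OR 0 = 1
s6 = s1 OR d = 1 OR 0 = 1
s12 = s5 NOR f = 1 NOR 1 = 0
s15 = s12 NAND e = 0 NAND 0 = 1
s16 = s15 AND e = 1 AND 0 = 0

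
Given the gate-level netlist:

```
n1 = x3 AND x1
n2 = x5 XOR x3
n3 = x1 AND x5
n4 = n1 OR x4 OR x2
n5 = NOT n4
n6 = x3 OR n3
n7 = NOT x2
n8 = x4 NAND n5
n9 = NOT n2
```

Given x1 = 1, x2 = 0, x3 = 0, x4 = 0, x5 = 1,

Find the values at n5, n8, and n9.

n1 = x3 AND x1 = 0 AND 1 = 0
n2 = x5 XOR x3 = 1 XOR 0 = 1
n4 = n1 OR x4 OR x2 = 0 OR 0 OR 0 = 0
n5 = NOT n4 = NOT 0 = 1
n8 = x4 NAND n5 = 0 NAND 1 = 1
n9 = NOT n2 = NOT 1 = 0

n5 = 1  n8 = 1  n9 = 0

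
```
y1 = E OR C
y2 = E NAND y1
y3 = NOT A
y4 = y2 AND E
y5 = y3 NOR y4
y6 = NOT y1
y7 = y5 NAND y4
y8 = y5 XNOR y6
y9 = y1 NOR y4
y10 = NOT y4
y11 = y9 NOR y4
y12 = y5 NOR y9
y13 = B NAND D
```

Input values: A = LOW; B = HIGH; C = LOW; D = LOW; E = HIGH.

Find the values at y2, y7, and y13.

y1 = E OR C = HIGH OR LOW = HIGH
y2 = E NAND y1 = HIGH NAND HIGH = LOW
y3 = NOT A = NOT LOW = HIGH
y4 = y2 AND E = LOW AND HIGH = LOW
y5 = y3 NOR y4 = HIGH NOR LOW = LOW
y7 = y5 NAND y4 = LOW NAND LOW = HIGH
y13 = B NAND D = HIGH NAND LOW = HIGH

y2 = LOW; y7 = HIGH; y13 = HIGH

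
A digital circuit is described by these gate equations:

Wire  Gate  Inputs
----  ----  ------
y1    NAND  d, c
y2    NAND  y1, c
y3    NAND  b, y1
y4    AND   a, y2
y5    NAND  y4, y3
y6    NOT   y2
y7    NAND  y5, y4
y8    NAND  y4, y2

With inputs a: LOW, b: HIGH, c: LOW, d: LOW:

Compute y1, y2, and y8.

y1 = HIGH; y2 = HIGH; y8 = HIGH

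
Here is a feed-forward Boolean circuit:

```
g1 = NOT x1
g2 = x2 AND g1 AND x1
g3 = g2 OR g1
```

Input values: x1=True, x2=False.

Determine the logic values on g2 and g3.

g2 = False; g3 = False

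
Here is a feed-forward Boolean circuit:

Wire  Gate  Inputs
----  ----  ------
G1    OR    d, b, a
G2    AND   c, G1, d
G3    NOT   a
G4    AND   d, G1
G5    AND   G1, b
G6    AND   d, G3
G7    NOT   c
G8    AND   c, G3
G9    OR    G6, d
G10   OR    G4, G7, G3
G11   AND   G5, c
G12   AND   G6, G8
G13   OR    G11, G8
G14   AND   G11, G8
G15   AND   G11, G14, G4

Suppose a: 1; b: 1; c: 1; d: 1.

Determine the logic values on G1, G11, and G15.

G1 = d OR b OR a = 1 OR 1 OR 1 = 1
G3 = NOT a = NOT 1 = 0
G4 = d AND G1 = 1 AND 1 = 1
G5 = G1 AND b = 1 AND 1 = 1
G8 = c AND G3 = 1 AND 0 = 0
G11 = G5 AND c = 1 AND 1 = 1
G14 = G11 AND G8 = 1 AND 0 = 0
G15 = G11 AND G14 AND G4 = 1 AND 0 AND 1 = 0

G1 = 1, G11 = 1, G15 = 0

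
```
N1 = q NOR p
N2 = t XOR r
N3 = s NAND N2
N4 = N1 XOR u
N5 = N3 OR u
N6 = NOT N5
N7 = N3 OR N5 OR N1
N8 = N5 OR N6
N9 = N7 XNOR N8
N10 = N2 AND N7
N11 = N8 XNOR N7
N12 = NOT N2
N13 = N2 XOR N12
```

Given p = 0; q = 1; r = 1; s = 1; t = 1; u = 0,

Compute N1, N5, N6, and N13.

N1 = 0, N5 = 1, N6 = 0, N13 = 1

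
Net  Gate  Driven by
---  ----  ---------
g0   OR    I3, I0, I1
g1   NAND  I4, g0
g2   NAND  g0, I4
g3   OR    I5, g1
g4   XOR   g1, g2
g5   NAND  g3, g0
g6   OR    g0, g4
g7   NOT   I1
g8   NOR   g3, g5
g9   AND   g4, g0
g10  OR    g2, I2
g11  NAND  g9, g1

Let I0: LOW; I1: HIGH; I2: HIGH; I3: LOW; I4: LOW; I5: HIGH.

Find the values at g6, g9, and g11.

g6 = HIGH  g9 = LOW  g11 = HIGH

g0 = I3 OR I0 OR I1 = LOW OR LOW OR HIGH = HIGH
g1 = I4 NAND g0 = LOW NAND HIGH = HIGH
g2 = g0 NAND I4 = HIGH NAND LOW = HIGH
g4 = g1 XOR g2 = HIGH XOR HIGH = LOW
g6 = g0 OR g4 = HIGH OR LOW = HIGH
g9 = g4 AND g0 = LOW AND HIGH = LOW
g11 = g9 NAND g1 = LOW NAND HIGH = HIGH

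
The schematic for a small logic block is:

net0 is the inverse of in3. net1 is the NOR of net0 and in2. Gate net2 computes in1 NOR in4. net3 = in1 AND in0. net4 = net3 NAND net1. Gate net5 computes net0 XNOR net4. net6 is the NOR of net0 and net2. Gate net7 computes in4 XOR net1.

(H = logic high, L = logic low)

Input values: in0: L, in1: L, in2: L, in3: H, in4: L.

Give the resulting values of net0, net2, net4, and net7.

net0 = L; net2 = H; net4 = H; net7 = H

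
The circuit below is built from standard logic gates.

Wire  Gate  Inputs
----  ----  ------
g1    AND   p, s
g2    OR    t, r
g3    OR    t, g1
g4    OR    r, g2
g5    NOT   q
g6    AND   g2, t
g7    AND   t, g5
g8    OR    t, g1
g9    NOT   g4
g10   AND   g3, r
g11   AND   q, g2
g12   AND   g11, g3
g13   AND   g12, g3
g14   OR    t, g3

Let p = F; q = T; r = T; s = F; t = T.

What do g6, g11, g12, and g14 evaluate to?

g6 = T, g11 = T, g12 = T, g14 = T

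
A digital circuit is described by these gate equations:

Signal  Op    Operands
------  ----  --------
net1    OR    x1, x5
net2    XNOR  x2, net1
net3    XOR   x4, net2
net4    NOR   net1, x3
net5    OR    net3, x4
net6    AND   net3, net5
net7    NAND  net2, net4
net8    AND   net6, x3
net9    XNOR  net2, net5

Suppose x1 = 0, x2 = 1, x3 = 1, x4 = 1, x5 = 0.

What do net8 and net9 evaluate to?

net8 = 1; net9 = 0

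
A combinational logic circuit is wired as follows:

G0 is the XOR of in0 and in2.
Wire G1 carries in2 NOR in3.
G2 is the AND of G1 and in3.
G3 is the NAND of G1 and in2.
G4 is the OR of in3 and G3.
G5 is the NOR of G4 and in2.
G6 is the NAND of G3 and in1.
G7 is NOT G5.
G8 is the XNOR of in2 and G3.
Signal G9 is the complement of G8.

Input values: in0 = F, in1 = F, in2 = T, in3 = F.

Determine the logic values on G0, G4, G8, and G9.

G0 = in0 XOR in2 = F XOR T = T
G1 = in2 NOR in3 = T NOR F = F
G3 = G1 NAND in2 = F NAND T = T
G4 = in3 OR G3 = F OR T = T
G8 = in2 XNOR G3 = T XNOR T = T
G9 = NOT G8 = NOT T = F

G0 = T, G4 = T, G8 = T, G9 = F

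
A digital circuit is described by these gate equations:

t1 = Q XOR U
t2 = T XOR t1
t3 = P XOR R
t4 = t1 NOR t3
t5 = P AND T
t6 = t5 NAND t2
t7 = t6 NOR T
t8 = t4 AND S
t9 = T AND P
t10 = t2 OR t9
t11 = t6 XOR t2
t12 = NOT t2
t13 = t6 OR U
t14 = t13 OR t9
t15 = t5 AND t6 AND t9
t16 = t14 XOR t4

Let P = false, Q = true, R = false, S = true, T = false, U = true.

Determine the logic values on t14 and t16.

t1 = Q XOR U = true XOR true = false
t2 = T XOR t1 = false XOR false = false
t3 = P XOR R = false XOR false = false
t4 = t1 NOR t3 = false NOR false = true
t5 = P AND T = false AND false = false
t6 = t5 NAND t2 = false NAND false = true
t9 = T AND P = false AND false = false
t13 = t6 OR U = true OR true = true
t14 = t13 OR t9 = true OR false = true
t16 = t14 XOR t4 = true XOR true = false

t14 = true, t16 = false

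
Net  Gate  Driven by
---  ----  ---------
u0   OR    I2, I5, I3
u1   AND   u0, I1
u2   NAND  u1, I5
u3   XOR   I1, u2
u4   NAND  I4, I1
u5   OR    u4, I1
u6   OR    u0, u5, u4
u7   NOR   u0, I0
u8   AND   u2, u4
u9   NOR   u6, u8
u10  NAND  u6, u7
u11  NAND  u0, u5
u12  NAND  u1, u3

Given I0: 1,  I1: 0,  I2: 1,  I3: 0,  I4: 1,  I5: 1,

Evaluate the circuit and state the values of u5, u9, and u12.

u0 = I2 OR I5 OR I3 = 1 OR 1 OR 0 = 1
u1 = u0 AND I1 = 1 AND 0 = 0
u2 = u1 NAND I5 = 0 NAND 1 = 1
u3 = I1 XOR u2 = 0 XOR 1 = 1
u4 = I4 NAND I1 = 1 NAND 0 = 1
u5 = u4 OR I1 = 1 OR 0 = 1
u6 = u0 OR u5 OR u4 = 1 OR 1 OR 1 = 1
u8 = u2 AND u4 = 1 AND 1 = 1
u9 = u6 NOR u8 = 1 NOR 1 = 0
u12 = u1 NAND u3 = 0 NAND 1 = 1

u5 = 1  u9 = 0  u12 = 1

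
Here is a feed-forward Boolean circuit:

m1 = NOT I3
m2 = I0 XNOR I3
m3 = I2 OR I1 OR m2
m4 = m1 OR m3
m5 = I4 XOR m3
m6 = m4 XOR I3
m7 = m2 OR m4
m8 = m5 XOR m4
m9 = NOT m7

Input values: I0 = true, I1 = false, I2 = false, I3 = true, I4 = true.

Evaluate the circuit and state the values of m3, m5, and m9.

m1 = NOT I3 = NOT true = false
m2 = I0 XNOR I3 = true XNOR true = true
m3 = I2 OR I1 OR m2 = false OR false OR true = true
m4 = m1 OR m3 = false OR true = true
m5 = I4 XOR m3 = true XOR true = false
m7 = m2 OR m4 = true OR true = true
m9 = NOT m7 = NOT true = false

m3 = true; m5 = false; m9 = false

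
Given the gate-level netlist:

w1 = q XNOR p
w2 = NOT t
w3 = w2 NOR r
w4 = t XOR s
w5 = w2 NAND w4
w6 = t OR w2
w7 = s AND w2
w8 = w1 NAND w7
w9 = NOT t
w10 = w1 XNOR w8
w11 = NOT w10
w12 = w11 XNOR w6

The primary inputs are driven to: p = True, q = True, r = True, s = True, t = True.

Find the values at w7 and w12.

w1 = q XNOR p = True XNOR True = True
w2 = NOT t = NOT True = False
w6 = t OR w2 = True OR False = True
w7 = s AND w2 = True AND False = False
w8 = w1 NAND w7 = True NAND False = True
w10 = w1 XNOR w8 = True XNOR True = True
w11 = NOT w10 = NOT True = False
w12 = w11 XNOR w6 = False XNOR True = False

w7 = False, w12 = False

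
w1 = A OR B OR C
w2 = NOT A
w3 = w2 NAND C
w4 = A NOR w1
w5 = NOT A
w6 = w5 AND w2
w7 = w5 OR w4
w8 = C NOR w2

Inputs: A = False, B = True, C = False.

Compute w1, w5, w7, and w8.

w1 = A OR B OR C = False OR True OR False = True
w2 = NOT A = NOT False = True
w4 = A NOR w1 = False NOR True = False
w5 = NOT A = NOT False = True
w7 = w5 OR w4 = True OR False = True
w8 = C NOR w2 = False NOR True = False

w1 = True, w5 = True, w7 = True, w8 = False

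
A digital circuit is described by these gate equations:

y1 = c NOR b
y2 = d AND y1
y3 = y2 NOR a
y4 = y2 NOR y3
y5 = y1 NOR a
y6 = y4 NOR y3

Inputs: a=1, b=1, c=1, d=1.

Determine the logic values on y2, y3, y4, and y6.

y2 = 0; y3 = 0; y4 = 1; y6 = 0

y1 = c NOR b = 1 NOR 1 = 0
y2 = d AND y1 = 1 AND 0 = 0
y3 = y2 NOR a = 0 NOR 1 = 0
y4 = y2 NOR y3 = 0 NOR 0 = 1
y6 = y4 NOR y3 = 1 NOR 0 = 0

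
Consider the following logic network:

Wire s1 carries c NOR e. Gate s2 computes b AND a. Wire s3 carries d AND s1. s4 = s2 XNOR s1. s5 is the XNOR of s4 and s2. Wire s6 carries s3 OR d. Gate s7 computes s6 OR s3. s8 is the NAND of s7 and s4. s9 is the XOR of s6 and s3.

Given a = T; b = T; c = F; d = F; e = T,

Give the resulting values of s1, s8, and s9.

s1 = F; s8 = T; s9 = F

s1 = c NOR e = F NOR T = F
s2 = b AND a = T AND T = T
s3 = d AND s1 = F AND F = F
s4 = s2 XNOR s1 = T XNOR F = F
s6 = s3 OR d = F OR F = F
s7 = s6 OR s3 = F OR F = F
s8 = s7 NAND s4 = F NAND F = T
s9 = s6 XOR s3 = F XOR F = F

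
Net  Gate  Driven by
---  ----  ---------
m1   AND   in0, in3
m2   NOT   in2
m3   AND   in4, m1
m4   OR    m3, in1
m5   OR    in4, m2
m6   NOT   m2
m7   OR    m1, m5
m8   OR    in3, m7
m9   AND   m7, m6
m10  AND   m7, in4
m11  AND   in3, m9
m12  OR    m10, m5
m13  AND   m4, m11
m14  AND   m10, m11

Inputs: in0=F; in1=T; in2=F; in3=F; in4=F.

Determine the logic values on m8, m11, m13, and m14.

m8 = T; m11 = F; m13 = F; m14 = F

m1 = in0 AND in3 = F AND F = F
m2 = NOT in2 = NOT F = T
m3 = in4 AND m1 = F AND F = F
m4 = m3 OR in1 = F OR T = T
m5 = in4 OR m2 = F OR T = T
m6 = NOT m2 = NOT T = F
m7 = m1 OR m5 = F OR T = T
m8 = in3 OR m7 = F OR T = T
m9 = m7 AND m6 = T AND F = F
m10 = m7 AND in4 = T AND F = F
m11 = in3 AND m9 = F AND F = F
m13 = m4 AND m11 = T AND F = F
m14 = m10 AND m11 = F AND F = F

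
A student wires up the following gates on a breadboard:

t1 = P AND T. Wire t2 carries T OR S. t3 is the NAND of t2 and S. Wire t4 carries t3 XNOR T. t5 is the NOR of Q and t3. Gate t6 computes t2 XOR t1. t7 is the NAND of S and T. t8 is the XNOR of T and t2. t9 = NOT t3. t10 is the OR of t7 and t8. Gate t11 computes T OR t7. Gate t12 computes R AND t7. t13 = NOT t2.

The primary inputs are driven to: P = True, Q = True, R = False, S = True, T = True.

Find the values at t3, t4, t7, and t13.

t3 = False; t4 = False; t7 = False; t13 = False

t2 = T OR S = True OR True = True
t3 = t2 NAND S = True NAND True = False
t4 = t3 XNOR T = False XNOR True = False
t7 = S NAND T = True NAND True = False
t13 = NOT t2 = NOT True = False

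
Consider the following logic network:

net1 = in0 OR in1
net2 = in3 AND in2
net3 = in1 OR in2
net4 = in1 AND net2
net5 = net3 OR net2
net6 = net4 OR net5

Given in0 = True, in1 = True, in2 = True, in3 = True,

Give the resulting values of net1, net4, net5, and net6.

net1 = True, net4 = True, net5 = True, net6 = True

net1 = in0 OR in1 = True OR True = True
net2 = in3 AND in2 = True AND True = True
net3 = in1 OR in2 = True OR True = True
net4 = in1 AND net2 = True AND True = True
net5 = net3 OR net2 = True OR True = True
net6 = net4 OR net5 = True OR True = True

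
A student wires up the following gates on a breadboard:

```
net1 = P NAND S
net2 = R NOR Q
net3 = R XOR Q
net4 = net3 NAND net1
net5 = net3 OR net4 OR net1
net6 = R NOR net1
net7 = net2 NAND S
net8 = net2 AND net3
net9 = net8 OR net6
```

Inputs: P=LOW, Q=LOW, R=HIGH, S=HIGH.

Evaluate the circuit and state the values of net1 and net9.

net1 = HIGH  net9 = LOW

net1 = P NAND S = LOW NAND HIGH = HIGH
net2 = R NOR Q = HIGH NOR LOW = LOW
net3 = R XOR Q = HIGH XOR LOW = HIGH
net6 = R NOR net1 = HIGH NOR HIGH = LOW
net8 = net2 AND net3 = LOW AND HIGH = LOW
net9 = net8 OR net6 = LOW OR LOW = LOW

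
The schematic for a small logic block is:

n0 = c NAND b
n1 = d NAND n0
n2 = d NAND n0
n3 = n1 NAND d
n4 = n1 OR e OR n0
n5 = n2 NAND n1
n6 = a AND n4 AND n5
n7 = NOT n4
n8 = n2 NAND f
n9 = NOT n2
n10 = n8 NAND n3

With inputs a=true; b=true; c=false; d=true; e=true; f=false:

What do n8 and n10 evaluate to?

n8 = true, n10 = false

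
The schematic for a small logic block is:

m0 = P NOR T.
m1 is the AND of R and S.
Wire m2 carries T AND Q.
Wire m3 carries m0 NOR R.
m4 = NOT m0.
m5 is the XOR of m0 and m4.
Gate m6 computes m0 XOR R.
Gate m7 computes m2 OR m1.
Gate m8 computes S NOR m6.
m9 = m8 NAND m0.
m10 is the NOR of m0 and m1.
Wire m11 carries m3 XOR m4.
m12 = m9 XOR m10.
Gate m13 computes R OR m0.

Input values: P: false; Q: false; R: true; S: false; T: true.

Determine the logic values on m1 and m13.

m1 = false; m13 = true

m0 = P NOR T = false NOR true = false
m1 = R AND S = true AND false = false
m13 = R OR m0 = true OR false = true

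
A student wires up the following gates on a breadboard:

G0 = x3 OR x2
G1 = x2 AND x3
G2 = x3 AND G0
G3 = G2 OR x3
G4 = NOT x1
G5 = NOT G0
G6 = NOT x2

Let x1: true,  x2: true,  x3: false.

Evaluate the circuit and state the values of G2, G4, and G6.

G2 = false; G4 = false; G6 = false

G0 = x3 OR x2 = false OR true = true
G2 = x3 AND G0 = false AND true = false
G4 = NOT x1 = NOT true = false
G6 = NOT x2 = NOT true = false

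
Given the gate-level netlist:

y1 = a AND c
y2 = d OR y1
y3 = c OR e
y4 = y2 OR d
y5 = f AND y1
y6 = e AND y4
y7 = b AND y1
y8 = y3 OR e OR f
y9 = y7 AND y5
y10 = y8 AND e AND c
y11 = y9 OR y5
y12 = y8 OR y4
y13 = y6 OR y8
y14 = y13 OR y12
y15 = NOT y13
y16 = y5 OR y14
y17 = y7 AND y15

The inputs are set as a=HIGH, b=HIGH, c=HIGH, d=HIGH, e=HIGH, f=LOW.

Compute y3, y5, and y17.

y1 = a AND c = HIGH AND HIGH = HIGH
y2 = d OR y1 = HIGH OR HIGH = HIGH
y3 = c OR e = HIGH OR HIGH = HIGH
y4 = y2 OR d = HIGH OR HIGH = HIGH
y5 = f AND y1 = LOW AND HIGH = LOW
y6 = e AND y4 = HIGH AND HIGH = HIGH
y7 = b AND y1 = HIGH AND HIGH = HIGH
y8 = y3 OR e OR f = HIGH OR HIGH OR LOW = HIGH
y13 = y6 OR y8 = HIGH OR HIGH = HIGH
y15 = NOT y13 = NOT HIGH = LOW
y17 = y7 AND y15 = HIGH AND LOW = LOW

y3 = HIGH  y5 = LOW  y17 = LOW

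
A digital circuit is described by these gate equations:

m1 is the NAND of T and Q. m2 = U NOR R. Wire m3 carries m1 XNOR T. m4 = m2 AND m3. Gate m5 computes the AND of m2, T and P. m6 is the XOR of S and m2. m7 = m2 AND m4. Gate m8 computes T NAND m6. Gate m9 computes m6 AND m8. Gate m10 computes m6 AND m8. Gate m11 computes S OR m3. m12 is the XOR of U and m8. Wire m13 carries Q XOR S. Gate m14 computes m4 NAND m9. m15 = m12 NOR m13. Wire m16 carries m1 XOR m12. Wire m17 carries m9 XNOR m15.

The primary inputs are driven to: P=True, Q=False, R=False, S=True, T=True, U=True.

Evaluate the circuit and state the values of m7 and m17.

m1 = T NAND Q = True NAND False = True
m2 = U NOR R = True NOR False = False
m3 = m1 XNOR T = True XNOR True = True
m4 = m2 AND m3 = False AND True = False
m6 = S XOR m2 = True XOR False = True
m7 = m2 AND m4 = False AND False = False
m8 = T NAND m6 = True NAND True = False
m9 = m6 AND m8 = True AND False = False
m12 = U XOR m8 = True XOR False = True
m13 = Q XOR S = False XOR True = True
m15 = m12 NOR m13 = True NOR True = False
m17 = m9 XNOR m15 = False XNOR False = True

m7 = False  m17 = True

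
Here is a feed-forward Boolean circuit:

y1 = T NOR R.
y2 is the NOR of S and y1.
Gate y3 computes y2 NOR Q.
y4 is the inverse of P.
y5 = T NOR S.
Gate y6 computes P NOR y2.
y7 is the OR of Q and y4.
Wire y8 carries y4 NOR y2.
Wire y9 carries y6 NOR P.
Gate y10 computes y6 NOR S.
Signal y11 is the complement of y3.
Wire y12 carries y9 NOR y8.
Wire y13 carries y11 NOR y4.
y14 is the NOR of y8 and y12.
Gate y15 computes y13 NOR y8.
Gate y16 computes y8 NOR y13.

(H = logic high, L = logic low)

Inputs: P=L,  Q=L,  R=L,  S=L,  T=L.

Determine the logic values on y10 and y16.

y1 = T NOR R = L NOR L = H
y2 = S NOR y1 = L NOR H = L
y3 = y2 NOR Q = L NOR L = H
y4 = NOT P = NOT L = H
y6 = P NOR y2 = L NOR L = H
y8 = y4 NOR y2 = H NOR L = L
y10 = y6 NOR S = H NOR L = L
y11 = NOT y3 = NOT H = L
y13 = y11 NOR y4 = L NOR H = L
y16 = y8 NOR y13 = L NOR L = H

y10 = L, y16 = H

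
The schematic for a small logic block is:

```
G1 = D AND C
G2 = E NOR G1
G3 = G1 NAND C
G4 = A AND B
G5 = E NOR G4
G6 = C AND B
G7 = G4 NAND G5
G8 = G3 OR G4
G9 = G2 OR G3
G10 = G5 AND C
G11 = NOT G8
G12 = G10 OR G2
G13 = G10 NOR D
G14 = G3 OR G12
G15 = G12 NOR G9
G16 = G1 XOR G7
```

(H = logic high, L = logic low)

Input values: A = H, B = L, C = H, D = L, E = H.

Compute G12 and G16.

G1 = D AND C = L AND H = L
G2 = E NOR G1 = H NOR L = L
G4 = A AND B = H AND L = L
G5 = E NOR G4 = H NOR L = L
G7 = G4 NAND G5 = L NAND L = H
G10 = G5 AND C = L AND H = L
G12 = G10 OR G2 = L OR L = L
G16 = G1 XOR G7 = L XOR H = H

G12 = L  G16 = H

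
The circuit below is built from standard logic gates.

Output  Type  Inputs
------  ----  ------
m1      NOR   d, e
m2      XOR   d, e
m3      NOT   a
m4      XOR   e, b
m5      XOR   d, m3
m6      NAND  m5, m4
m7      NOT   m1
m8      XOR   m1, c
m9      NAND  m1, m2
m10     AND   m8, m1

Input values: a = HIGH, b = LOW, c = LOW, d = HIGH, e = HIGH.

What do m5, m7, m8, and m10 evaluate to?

m5 = HIGH, m7 = HIGH, m8 = LOW, m10 = LOW

m1 = d NOR e = HIGH NOR HIGH = LOW
m3 = NOT a = NOT HIGH = LOW
m5 = d XOR m3 = HIGH XOR LOW = HIGH
m7 = NOT m1 = NOT LOW = HIGH
m8 = m1 XOR c = LOW XOR LOW = LOW
m10 = m8 AND m1 = LOW AND LOW = LOW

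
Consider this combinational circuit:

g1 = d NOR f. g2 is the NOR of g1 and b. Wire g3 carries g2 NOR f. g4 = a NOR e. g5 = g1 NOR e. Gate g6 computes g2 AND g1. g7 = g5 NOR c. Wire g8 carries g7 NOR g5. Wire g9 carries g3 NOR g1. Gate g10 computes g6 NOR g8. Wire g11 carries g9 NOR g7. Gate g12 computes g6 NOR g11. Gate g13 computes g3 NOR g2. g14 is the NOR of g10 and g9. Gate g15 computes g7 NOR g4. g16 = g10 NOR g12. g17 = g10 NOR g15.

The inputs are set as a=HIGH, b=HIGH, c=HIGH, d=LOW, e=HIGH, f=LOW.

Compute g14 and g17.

g1 = d NOR f = LOW NOR LOW = HIGH
g2 = g1 NOR b = HIGH NOR HIGH = LOW
g3 = g2 NOR f = LOW NOR LOW = HIGH
g4 = a NOR e = HIGH NOR HIGH = LOW
g5 = g1 NOR e = HIGH NOR HIGH = LOW
g6 = g2 AND g1 = LOW AND HIGH = LOW
g7 = g5 NOR c = LOW NOR HIGH = LOW
g8 = g7 NOR g5 = LOW NOR LOW = HIGH
g9 = g3 NOR g1 = HIGH NOR HIGH = LOW
g10 = g6 NOR g8 = LOW NOR HIGH = LOW
g14 = g10 NOR g9 = LOW NOR LOW = HIGH
g15 = g7 NOR g4 = LOW NOR LOW = HIGH
g17 = g10 NOR g15 = LOW NOR HIGH = LOW

g14 = HIGH, g17 = LOW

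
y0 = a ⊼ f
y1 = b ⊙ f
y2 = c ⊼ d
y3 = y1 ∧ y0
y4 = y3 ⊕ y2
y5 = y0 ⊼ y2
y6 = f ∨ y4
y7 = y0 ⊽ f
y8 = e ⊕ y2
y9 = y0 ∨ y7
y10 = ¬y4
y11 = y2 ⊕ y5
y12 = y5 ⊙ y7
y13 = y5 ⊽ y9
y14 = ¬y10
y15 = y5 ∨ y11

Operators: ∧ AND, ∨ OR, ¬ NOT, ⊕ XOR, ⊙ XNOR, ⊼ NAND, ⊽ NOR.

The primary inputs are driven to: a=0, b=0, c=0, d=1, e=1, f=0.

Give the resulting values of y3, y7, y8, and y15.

y0 = a NAND f = 0 NAND 0 = 1
y1 = b XNOR f = 0 XNOR 0 = 1
y2 = c NAND d = 0 NAND 1 = 1
y3 = y1 AND y0 = 1 AND 1 = 1
y5 = y0 NAND y2 = 1 NAND 1 = 0
y7 = y0 NOR f = 1 NOR 0 = 0
y8 = e XOR y2 = 1 XOR 1 = 0
y11 = y2 XOR y5 = 1 XOR 0 = 1
y15 = y5 OR y11 = 0 OR 1 = 1

y3 = 1, y7 = 0, y8 = 0, y15 = 1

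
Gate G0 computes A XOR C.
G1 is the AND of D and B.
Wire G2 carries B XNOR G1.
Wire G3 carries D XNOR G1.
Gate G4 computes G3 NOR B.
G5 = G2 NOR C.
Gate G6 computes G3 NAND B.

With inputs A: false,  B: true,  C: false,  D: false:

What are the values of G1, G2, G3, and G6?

G1 = D AND B = false AND true = false
G2 = B XNOR G1 = true XNOR false = false
G3 = D XNOR G1 = false XNOR false = true
G6 = G3 NAND B = true NAND true = false

G1 = false, G2 = false, G3 = true, G6 = false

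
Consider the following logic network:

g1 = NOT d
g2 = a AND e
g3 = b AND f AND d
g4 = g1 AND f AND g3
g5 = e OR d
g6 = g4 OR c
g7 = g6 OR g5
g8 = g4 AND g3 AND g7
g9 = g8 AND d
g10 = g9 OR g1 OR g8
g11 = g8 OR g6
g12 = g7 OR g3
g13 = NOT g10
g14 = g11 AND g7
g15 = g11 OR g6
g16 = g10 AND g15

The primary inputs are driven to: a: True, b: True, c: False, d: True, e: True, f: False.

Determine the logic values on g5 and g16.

g5 = True, g16 = False

g1 = NOT d = NOT True = False
g3 = b AND f AND d = True AND False AND True = False
g4 = g1 AND f AND g3 = False AND False AND False = False
g5 = e OR d = True OR True = True
g6 = g4 OR c = False OR False = False
g7 = g6 OR g5 = False OR True = True
g8 = g4 AND g3 AND g7 = False AND False AND True = False
g9 = g8 AND d = False AND True = False
g10 = g9 OR g1 OR g8 = False OR False OR False = False
g11 = g8 OR g6 = False OR False = False
g15 = g11 OR g6 = False OR False = False
g16 = g10 AND g15 = False AND False = False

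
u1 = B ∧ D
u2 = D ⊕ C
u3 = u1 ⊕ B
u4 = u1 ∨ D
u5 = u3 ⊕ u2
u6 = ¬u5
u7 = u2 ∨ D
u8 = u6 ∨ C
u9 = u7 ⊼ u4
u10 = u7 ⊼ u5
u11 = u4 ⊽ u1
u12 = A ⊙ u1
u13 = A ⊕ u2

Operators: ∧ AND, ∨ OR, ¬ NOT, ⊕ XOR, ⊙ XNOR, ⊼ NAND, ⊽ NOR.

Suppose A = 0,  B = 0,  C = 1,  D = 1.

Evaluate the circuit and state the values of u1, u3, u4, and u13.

u1 = 0; u3 = 0; u4 = 1; u13 = 0

u1 = B AND D = 0 AND 1 = 0
u2 = D XOR C = 1 XOR 1 = 0
u3 = u1 XOR B = 0 XOR 0 = 0
u4 = u1 OR D = 0 OR 1 = 1
u13 = A XOR u2 = 0 XOR 0 = 0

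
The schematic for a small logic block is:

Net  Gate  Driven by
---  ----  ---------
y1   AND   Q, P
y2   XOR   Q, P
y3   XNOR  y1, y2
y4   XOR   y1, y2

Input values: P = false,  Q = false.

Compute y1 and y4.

y1 = false  y4 = false

y1 = Q AND P = false AND false = false
y2 = Q XOR P = false XOR false = false
y4 = y1 XOR y2 = false XOR false = false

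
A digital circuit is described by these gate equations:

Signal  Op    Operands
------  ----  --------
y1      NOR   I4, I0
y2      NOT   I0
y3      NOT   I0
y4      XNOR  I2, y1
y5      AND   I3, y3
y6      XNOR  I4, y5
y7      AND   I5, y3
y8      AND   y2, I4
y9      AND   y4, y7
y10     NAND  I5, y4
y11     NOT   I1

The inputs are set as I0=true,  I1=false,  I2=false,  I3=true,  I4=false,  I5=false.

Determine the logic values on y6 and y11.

y6 = true; y11 = true

y3 = NOT I0 = NOT true = false
y5 = I3 AND y3 = true AND false = false
y6 = I4 XNOR y5 = false XNOR false = true
y11 = NOT I1 = NOT false = true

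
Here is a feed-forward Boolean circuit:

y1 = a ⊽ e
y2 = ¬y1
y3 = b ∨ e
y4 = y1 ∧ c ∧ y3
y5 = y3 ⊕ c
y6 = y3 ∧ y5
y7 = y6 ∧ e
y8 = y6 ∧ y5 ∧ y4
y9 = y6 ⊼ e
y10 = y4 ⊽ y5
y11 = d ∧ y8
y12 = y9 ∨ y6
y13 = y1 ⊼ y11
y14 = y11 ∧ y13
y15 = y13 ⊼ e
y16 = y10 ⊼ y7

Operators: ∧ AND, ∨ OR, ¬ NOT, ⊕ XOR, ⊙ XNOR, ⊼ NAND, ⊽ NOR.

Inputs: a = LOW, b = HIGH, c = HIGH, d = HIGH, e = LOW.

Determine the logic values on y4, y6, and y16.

y1 = a NOR e = LOW NOR LOW = HIGH
y3 = b OR e = HIGH OR LOW = HIGH
y4 = y1 AND c AND y3 = HIGH AND HIGH AND HIGH = HIGH
y5 = y3 XOR c = HIGH XOR HIGH = LOW
y6 = y3 AND y5 = HIGH AND LOW = LOW
y7 = y6 AND e = LOW AND LOW = LOW
y10 = y4 NOR y5 = HIGH NOR LOW = LOW
y16 = y10 NAND y7 = LOW NAND LOW = HIGH

y4 = HIGH, y6 = LOW, y16 = HIGH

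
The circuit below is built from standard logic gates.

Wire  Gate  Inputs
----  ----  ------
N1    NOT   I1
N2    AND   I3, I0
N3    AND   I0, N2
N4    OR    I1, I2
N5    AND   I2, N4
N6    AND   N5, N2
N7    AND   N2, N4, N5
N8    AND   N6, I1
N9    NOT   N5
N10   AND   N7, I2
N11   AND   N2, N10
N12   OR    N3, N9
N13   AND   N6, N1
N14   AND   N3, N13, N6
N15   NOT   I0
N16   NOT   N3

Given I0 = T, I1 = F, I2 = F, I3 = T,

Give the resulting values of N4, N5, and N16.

N2 = I3 AND I0 = T AND T = T
N3 = I0 AND N2 = T AND T = T
N4 = I1 OR I2 = F OR F = F
N5 = I2 AND N4 = F AND F = F
N16 = NOT N3 = NOT T = F

N4 = F, N5 = F, N16 = F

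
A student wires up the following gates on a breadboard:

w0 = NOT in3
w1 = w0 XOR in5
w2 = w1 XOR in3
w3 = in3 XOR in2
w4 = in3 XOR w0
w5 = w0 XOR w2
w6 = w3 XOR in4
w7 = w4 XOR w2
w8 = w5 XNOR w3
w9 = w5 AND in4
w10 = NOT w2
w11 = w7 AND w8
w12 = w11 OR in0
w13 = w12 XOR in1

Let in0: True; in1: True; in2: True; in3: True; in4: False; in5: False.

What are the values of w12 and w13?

w0 = NOT in3 = NOT True = False
w1 = w0 XOR in5 = False XOR False = False
w2 = w1 XOR in3 = False XOR True = True
w3 = in3 XOR in2 = True XOR True = False
w4 = in3 XOR w0 = True XOR False = True
w5 = w0 XOR w2 = False XOR True = True
w7 = w4 XOR w2 = True XOR True = False
w8 = w5 XNOR w3 = True XNOR False = False
w11 = w7 AND w8 = False AND False = False
w12 = w11 OR in0 = False OR True = True
w13 = w12 XOR in1 = True XOR True = False

w12 = True  w13 = False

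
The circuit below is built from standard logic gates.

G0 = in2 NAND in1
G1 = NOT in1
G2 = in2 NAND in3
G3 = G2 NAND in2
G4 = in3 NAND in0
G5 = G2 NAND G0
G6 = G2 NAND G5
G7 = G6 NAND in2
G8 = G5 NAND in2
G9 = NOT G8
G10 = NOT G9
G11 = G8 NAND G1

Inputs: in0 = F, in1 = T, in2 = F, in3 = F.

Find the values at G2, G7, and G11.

G2 = T, G7 = T, G11 = T

G0 = in2 NAND in1 = F NAND T = T
G1 = NOT in1 = NOT T = F
G2 = in2 NAND in3 = F NAND F = T
G5 = G2 NAND G0 = T NAND T = F
G6 = G2 NAND G5 = T NAND F = T
G7 = G6 NAND in2 = T NAND F = T
G8 = G5 NAND in2 = F NAND F = T
G11 = G8 NAND G1 = T NAND F = T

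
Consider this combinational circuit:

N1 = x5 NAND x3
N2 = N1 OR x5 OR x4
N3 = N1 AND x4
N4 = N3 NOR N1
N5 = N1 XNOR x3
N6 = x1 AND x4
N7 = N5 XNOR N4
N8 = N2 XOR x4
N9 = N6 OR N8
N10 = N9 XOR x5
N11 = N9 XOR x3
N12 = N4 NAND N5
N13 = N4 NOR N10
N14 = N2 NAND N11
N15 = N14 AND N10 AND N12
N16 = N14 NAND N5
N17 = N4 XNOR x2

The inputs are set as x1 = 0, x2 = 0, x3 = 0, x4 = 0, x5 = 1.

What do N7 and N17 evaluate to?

N1 = x5 NAND x3 = 1 NAND 0 = 1
N3 = N1 AND x4 = 1 AND 0 = 0
N4 = N3 NOR N1 = 0 NOR 1 = 0
N5 = N1 XNOR x3 = 1 XNOR 0 = 0
N7 = N5 XNOR N4 = 0 XNOR 0 = 1
N17 = N4 XNOR x2 = 0 XNOR 0 = 1

N7 = 1; N17 = 1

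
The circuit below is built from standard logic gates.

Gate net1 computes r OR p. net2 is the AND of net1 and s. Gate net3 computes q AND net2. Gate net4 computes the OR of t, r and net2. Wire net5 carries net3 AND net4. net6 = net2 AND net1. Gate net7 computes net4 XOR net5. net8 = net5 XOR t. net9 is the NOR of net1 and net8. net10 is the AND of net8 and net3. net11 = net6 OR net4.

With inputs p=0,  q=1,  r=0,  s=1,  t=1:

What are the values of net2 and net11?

net2 = 0; net11 = 1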